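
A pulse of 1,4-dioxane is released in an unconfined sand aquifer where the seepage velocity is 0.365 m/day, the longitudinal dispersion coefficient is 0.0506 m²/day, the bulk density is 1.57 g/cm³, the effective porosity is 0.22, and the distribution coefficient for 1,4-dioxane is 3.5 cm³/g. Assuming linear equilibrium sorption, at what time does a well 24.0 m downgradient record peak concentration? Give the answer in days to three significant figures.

Retardation factor R = 1 + ρ_b·K_d/n = 1 + 1.57 × 3.5/0.22 = 25.98.
Sorption retards both mechanisms: v_R = v/R = 0.01405 m/day, D_R = D/R = 0.001948 m²/day.
Peak time from v_R²t² + 2D_R t − x² = 0: t = (√(D_R² + v_R²x²) − D_R)/v_R².
√(D_R² + v_R²x²) = √(0.001948² + 0.01405² × 24.0²) = 0.3372; v_R² = 0.0001974.
t = (0.3372 − 0.001948)/0.0001974 = 1700 days.

1700 days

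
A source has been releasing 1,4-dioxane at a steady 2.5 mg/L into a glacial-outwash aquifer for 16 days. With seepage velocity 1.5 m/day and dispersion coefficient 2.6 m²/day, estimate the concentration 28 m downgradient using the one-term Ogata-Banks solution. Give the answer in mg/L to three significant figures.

0.826 mg/L

For a continuous step input, C/C₀ ≈ ½·erfc((x−vt)/(2√(Dt))).
vt = 1.5 × 16 = 24 m and 2√(Dt) = 2√(2.6 × 16) = 12.90 m.
Argument (x−vt)/(2√(Dt)) = (28 − 24)/12.90 = 0.3101; ½·erfc(0.3101) = 0.3305.
C = 2.5 × 0.3305 = 0.826 mg/L.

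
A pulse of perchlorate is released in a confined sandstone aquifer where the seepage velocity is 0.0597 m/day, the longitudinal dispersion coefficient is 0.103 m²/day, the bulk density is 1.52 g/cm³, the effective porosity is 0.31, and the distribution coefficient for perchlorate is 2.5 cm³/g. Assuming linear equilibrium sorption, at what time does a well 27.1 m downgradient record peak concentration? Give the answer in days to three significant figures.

5650 days

Retardation factor R = 1 + ρ_b·K_d/n = 1 + 1.52 × 2.5/0.31 = 13.26.
Sorption retards both mechanisms: v_R = v/R = 0.004502 m/day, D_R = D/R = 0.007768 m²/day.
Peak time from v_R²t² + 2D_R t − x² = 0: t = (√(D_R² + v_R²x²) − D_R)/v_R².
√(D_R² + v_R²x²) = √(0.007768² + 0.004502² × 27.1²) = 0.1223; v_R² = 2.027e-05.
t = (0.1223 − 0.007768)/2.027e-05 = 5650 days.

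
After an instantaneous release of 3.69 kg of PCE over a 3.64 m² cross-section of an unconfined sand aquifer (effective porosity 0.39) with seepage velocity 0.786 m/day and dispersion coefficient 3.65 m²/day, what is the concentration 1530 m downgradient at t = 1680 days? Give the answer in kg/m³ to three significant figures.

For an instantaneous plane source, C(x,t) = M/(n_e·A·√(4πDt)) · exp(−(x−vt)²/(4Dt)), with n_e·A the pore (flow) area.
Plume center vt = 0.786 × 1680 = 1320.48 m, so the well at 1530 m is 209.52 m downgradient of the peak.
√(4πDt) = 277.6 m, giving peak height M/(n_e·A·√(4πDt)) = 3.69/(0.39 × 3.64 × 277.6) = 0.009364 kg/m³.
(x−vt)²/(4Dt) = (209.52)²/(4 × 3.65 × 1680) = 1.790; exp(−1.790) = 0.1670.
C = 0.009364 × 0.1670 = 0.00156 kg/m³.

0.00156 kg/m³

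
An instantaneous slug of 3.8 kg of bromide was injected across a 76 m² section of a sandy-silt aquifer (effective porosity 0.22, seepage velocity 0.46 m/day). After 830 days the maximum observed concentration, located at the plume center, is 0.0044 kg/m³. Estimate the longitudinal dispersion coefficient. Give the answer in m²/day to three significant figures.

0.256 m²/day

At the plume center C_max = M/(n_e·A·√(4πDt)), so D = M²/(4πt·(n_e·A·C_max)²).
n_e·A·C_max = 0.22 × 76 × 0.0044 = 0.07357 kg/m.
D = 3.8²/(4π × 830 × 0.07357²) = 0.256 m²/day.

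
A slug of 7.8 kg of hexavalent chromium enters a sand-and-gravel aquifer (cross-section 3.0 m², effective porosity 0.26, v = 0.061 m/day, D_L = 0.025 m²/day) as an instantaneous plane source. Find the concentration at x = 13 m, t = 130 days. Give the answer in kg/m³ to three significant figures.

For an instantaneous plane source, C(x,t) = M/(n_e·A·√(4πDt)) · exp(−(x−vt)²/(4Dt)), with n_e·A the pore (flow) area.
Plume center vt = 0.061 × 130 = 7.93 m, so the well at 13 m is 5.07 m downgradient of the peak.
√(4πDt) = 6.391 m, giving peak height M/(n_e·A·√(4πDt)) = 7.8/(0.26 × 3.0 × 6.391) = 1.565 kg/m³.
(x−vt)²/(4Dt) = (5.07)²/(4 × 0.025 × 130) = 1.977; exp(−1.977) = 0.1385.
C = 1.565 × 0.1385 = 0.217 kg/m³.

0.217 kg/m³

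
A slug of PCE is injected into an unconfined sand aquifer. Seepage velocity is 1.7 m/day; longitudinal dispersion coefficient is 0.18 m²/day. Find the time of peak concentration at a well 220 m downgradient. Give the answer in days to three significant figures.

129 days

For the 1D instantaneous-source solution, setting ∂C/∂t = 0 at fixed x gives v²t² + 2Dt − x² = 0, so t = (√(D² + v²x²) − D)/v².
√(D² + v²x²) = √(0.18² + 1.7² × 220²) = 374.0; v² = 2.89.
t = (374.0 − 0.18)/2.89 = 129 days (vs. the pure-advection estimate x/v = 129 d).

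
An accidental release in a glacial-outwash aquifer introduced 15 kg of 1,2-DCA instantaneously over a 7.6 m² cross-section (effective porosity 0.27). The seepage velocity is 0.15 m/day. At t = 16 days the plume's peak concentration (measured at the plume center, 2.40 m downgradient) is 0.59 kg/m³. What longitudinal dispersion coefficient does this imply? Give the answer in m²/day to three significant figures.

0.763 m²/day

At the plume center C_max = M/(n_e·A·√(4πDt)), so D = M²/(4πt·(n_e·A·C_max)²).
n_e·A·C_max = 0.27 × 7.6 × 0.59 = 1.211 kg/m.
D = 15²/(4π × 16 × 1.211²) = 0.763 m²/day.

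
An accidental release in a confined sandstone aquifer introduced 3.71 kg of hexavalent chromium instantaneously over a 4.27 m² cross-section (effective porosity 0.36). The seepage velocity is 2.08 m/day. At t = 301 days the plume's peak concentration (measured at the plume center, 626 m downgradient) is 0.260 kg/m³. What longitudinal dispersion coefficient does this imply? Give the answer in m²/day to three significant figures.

0.0228 m²/day

At the plume center C_max = M/(n_e·A·√(4πDt)), so D = M²/(4πt·(n_e·A·C_max)²).
n_e·A·C_max = 0.36 × 4.27 × 0.260 = 0.3997 kg/m.
D = 3.71²/(4π × 301 × 0.3997²) = 0.0228 m²/day.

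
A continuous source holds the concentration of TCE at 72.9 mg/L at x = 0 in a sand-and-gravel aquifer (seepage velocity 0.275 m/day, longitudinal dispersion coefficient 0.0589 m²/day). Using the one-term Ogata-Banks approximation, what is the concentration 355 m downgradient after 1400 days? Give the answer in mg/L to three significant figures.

72.2 mg/L

For a continuous step input, C/C₀ ≈ ½·erfc((x−vt)/(2√(Dt))).
vt = 0.275 × 1400 = 385 m and 2√(Dt) = 2√(0.0589 × 1400) = 18.16 m.
Argument (x−vt)/(2√(Dt)) = (355 − 385)/18.16 = -1.652; ½·erfc(-1.652) = 0.9903.
C = 72.9 × 0.9903 = 72.2 mg/L.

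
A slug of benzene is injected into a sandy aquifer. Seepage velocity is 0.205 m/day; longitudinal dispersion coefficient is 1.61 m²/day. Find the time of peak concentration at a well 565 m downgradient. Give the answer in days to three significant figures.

2720 days

For the 1D instantaneous-source solution, setting ∂C/∂t = 0 at fixed x gives v²t² + 2Dt − x² = 0, so t = (√(D² + v²x²) − D)/v².
√(D² + v²x²) = √(1.61² + 0.205² × 565²) = 115.8; v² = 0.042025.
t = (115.8 − 1.61)/0.042025 = 2720 days (vs. the pure-advection estimate x/v = 2760 d).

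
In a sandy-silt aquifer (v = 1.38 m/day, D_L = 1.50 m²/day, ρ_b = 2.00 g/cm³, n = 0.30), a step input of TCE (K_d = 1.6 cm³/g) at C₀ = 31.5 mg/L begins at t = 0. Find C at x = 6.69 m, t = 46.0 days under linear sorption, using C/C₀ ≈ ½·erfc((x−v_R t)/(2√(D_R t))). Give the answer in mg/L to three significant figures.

11.3 mg/L

Retardation factor R = 1 + ρ_b·K_d/n = 1 + 2.00 × 1.6/0.30 = 11.67.
Sorption retards both mechanisms: v_R = v/R = 0.1183 m/day, D_R = D/R = 0.1285 m²/day.
v_R·t = 0.1183 × 46.0 = 5.4418 m; 2√(D_R t) = 4.863 m; argument = (6.69 − 5.4418)/4.863 = 0.2567.
C = C₀ × ½·erfc(0.2567) = 31.5 × 0.3583 = 11.3 mg/L.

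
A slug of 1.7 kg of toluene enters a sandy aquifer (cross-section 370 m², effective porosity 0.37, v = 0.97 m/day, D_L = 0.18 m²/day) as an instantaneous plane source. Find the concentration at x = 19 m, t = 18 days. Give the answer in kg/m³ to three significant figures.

For an instantaneous plane source, C(x,t) = M/(n_e·A·√(4πDt)) · exp(−(x−vt)²/(4Dt)), with n_e·A the pore (flow) area.
Plume center vt = 0.97 × 18 = 17.46 m, so the well at 19 m is 1.54 m downgradient of the peak.
√(4πDt) = 6.381 m, giving peak height M/(n_e·A·√(4πDt)) = 1.7/(0.37 × 370 × 6.381) = 0.001946 kg/m³.
(x−vt)²/(4Dt) = (1.54)²/(4 × 0.18 × 18) = 0.1830; exp(−0.1830) = 0.8328.
C = 0.001946 × 0.8328 = 0.00162 kg/m³.

0.00162 kg/m³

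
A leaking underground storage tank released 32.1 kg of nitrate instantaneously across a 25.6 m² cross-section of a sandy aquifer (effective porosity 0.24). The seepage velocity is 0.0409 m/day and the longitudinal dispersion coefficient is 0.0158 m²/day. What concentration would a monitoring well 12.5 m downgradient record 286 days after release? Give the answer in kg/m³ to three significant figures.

For an instantaneous plane source, C(x,t) = M/(n_e·A·√(4πDt)) · exp(−(x−vt)²/(4Dt)), with n_e·A the pore (flow) area.
Plume center vt = 0.0409 × 286 = 11.6974 m, so the well at 12.5 m is 0.8026 m downgradient of the peak.
√(4πDt) = 7.536 m, giving peak height M/(n_e·A·√(4πDt)) = 32.1/(0.24 × 25.6 × 7.536) = 0.6933 kg/m³.
(x−vt)²/(4Dt) = (0.8026)²/(4 × 0.0158 × 286) = 0.03564; exp(−0.03564) = 0.9650.
C = 0.6933 × 0.9650 = 0.669 kg/m³.

0.669 kg/m³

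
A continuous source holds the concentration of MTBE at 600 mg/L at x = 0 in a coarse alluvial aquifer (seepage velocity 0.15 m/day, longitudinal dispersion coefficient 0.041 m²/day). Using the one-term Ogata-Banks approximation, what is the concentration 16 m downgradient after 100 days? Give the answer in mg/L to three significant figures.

For a continuous step input, C/C₀ ≈ ½·erfc((x−vt)/(2√(Dt))).
vt = 0.15 × 100 = 15 m and 2√(Dt) = 2√(0.041 × 100) = 4.050 m.
Argument (x−vt)/(2√(Dt)) = (16 − 15)/4.050 = 0.2469; ½·erfc(0.2469) = 0.3635.
C = 600 × 0.3635 = 218 mg/L.

218 mg/L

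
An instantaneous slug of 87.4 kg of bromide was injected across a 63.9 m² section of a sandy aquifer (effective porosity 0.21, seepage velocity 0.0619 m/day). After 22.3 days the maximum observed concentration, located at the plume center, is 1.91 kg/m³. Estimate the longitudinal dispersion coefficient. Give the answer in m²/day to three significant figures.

At the plume center C_max = M/(n_e·A·√(4πDt)), so D = M²/(4πt·(n_e·A·C_max)²).
n_e·A·C_max = 0.21 × 63.9 × 1.91 = 25.63 kg/m.
D = 87.4²/(4π × 22.3 × 25.63²) = 0.0415 m²/day.

0.0415 m²/day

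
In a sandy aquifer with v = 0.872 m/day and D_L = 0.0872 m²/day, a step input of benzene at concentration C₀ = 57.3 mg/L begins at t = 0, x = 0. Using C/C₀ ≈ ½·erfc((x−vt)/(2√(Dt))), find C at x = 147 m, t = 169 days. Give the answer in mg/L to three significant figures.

For a continuous step input, C/C₀ ≈ ½·erfc((x−vt)/(2√(Dt))).
vt = 0.872 × 169 = 147.368 m and 2√(Dt) = 2√(0.0872 × 169) = 7.678 m.
Argument (x−vt)/(2√(Dt)) = (147 − 147.368)/7.678 = -0.04793; ½·erfc(-0.04793) = 0.5270.
C = 57.3 × 0.5270 = 30.2 mg/L.

30.2 mg/L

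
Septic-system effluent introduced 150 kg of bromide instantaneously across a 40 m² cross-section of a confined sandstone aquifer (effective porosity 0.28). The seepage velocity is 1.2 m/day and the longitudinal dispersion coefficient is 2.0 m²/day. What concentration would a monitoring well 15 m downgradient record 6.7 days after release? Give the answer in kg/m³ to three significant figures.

For an instantaneous plane source, C(x,t) = M/(n_e·A·√(4πDt)) · exp(−(x−vt)²/(4Dt)), with n_e·A the pore (flow) area.
Plume center vt = 1.2 × 6.7 = 8.04 m, so the well at 15 m is 6.96 m downgradient of the peak.
√(4πDt) = 12.98 m, giving peak height M/(n_e·A·√(4πDt)) = 150/(0.28 × 40 × 12.98) = 1.032 kg/m³.
(x−vt)²/(4Dt) = (6.96)²/(4 × 2.0 × 6.7) = 0.9038; exp(−0.9038) = 0.4050.
C = 1.032 × 0.4050 = 0.418 kg/m³.

0.418 kg/m³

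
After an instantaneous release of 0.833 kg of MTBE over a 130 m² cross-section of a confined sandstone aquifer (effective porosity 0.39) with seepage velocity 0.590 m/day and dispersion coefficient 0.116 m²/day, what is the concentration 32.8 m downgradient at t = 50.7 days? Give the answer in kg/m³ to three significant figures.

For an instantaneous plane source, C(x,t) = M/(n_e·A·√(4πDt)) · exp(−(x−vt)²/(4Dt)), with n_e·A the pore (flow) area.
Plume center vt = 0.590 × 50.7 = 29.913 m, so the well at 32.8 m is 2.887 m downgradient of the peak.
√(4πDt) = 8.597 m, giving peak height M/(n_e·A·√(4πDt)) = 0.833/(0.39 × 130 × 8.597) = 0.001911 kg/m³.
(x−vt)²/(4Dt) = (2.887)²/(4 × 0.116 × 50.7) = 0.3543; exp(−0.3543) = 0.7017.
C = 0.001911 × 0.7017 = 0.00134 kg/m³.

0.00134 kg/m³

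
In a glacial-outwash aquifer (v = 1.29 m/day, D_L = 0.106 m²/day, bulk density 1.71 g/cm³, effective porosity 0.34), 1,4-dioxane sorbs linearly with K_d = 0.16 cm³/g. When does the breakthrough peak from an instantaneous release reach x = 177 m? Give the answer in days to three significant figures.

Retardation factor R = 1 + ρ_b·K_d/n = 1 + 1.71 × 0.16/0.34 = 1.805.
Sorption retards both mechanisms: v_R = v/R = 0.7147 m/day, D_R = D/R = 0.05873 m²/day.
Peak time from v_R²t² + 2D_R t − x² = 0: t = (√(D_R² + v_R²x²) − D_R)/v_R².
√(D_R² + v_R²x²) = √(0.05873² + 0.7147² × 177²) = 126.5; v_R² = 0.5108.
t = (126.5 − 0.05873)/0.5108 = 248 days.

248 days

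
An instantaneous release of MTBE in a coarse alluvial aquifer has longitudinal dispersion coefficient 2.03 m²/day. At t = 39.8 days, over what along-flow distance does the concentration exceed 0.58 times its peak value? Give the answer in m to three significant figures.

26.5 m

The plume is Gaussian with σ = √(2Dt) = √(2 × 2.03 × 39.8) = 12.71 m.
C/C_peak = exp(−Δx²/(2σ²)) = 0.58 ⇒ Δx = σ·√(−2 ln 0.58) = 12.71 × 1.044 = 13.27 m.
Width = 2Δx = 26.5 m.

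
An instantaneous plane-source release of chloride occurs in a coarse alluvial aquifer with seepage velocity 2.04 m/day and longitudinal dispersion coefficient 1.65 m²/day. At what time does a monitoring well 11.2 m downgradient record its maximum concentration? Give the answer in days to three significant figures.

5.11 days

For the 1D instantaneous-source solution, setting ∂C/∂t = 0 at fixed x gives v²t² + 2Dt − x² = 0, so t = (√(D² + v²x²) − D)/v².
√(D² + v²x²) = √(1.65² + 2.04² × 11.2²) = 22.91; v² = 4.1616.
t = (22.91 − 1.65)/4.1616 = 5.11 days (vs. the pure-advection estimate x/v = 5.49 d).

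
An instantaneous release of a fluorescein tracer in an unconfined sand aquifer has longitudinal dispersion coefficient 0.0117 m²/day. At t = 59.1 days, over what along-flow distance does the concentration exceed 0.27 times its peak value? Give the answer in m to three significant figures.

The plume is Gaussian with σ = √(2Dt) = √(2 × 0.0117 × 59.1) = 1.176 m.
C/C_peak = exp(−Δx²/(2σ²)) = 0.27 ⇒ Δx = σ·√(−2 ln 0.27) = 1.176 × 1.618 = 1.903 m.
Width = 2Δx = 3.81 m.

3.81 m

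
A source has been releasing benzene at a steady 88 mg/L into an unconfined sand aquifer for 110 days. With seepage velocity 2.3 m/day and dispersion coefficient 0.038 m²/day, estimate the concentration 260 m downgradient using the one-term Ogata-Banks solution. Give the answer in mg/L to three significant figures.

For a continuous step input, C/C₀ ≈ ½·erfc((x−vt)/(2√(Dt))).
vt = 2.3 × 110 = 253 m and 2√(Dt) = 2√(0.038 × 110) = 4.089 m.
Argument (x−vt)/(2√(Dt)) = (260 − 253)/4.089 = 1.712; ½·erfc(1.712) = 0.007736.
C = 88 × 0.007736 = 0.681 mg/L.

0.681 mg/L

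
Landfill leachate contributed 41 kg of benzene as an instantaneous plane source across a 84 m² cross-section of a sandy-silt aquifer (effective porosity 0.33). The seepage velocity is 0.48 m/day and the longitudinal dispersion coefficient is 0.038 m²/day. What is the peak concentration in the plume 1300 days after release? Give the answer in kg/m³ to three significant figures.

The peak of an instantaneous 1D plume sits at x = vt; there the Gaussian factor is 1 and C_max = M/(n_e·A·√(4πDt)), where n_e·A is the pore area the mass is dissolved in.
√(4πDt) = √(4π × 0.038 × 1300) = 24.92 m, so C_max = 41/(0.33 × 84 × 24.92) = 0.0594 kg/m³.

0.0594 kg/m³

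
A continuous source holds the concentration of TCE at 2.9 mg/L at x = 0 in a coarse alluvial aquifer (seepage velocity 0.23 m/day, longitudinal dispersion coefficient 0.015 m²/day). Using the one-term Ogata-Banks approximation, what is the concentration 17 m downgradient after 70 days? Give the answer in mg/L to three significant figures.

0.775 mg/L

For a continuous step input, C/C₀ ≈ ½·erfc((x−vt)/(2√(Dt))).
vt = 0.23 × 70 = 16.1 m and 2√(Dt) = 2√(0.015 × 70) = 2.049 m.
Argument (x−vt)/(2√(Dt)) = (17 − 16.1)/2.049 = 0.4392; ½·erfc(0.4392) = 0.2673.
C = 2.9 × 0.2673 = 0.775 mg/L.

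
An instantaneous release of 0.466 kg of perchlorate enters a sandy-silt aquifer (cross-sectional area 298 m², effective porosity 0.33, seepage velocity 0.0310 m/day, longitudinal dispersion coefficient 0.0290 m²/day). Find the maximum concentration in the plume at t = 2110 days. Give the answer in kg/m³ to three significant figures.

0.000171 kg/m³

The peak of an instantaneous 1D plume sits at x = vt; there the Gaussian factor is 1 and C_max = M/(n_e·A·√(4πDt)), where n_e·A is the pore area the mass is dissolved in.
√(4πDt) = √(4π × 0.0290 × 2110) = 27.73 m, so C_max = 0.466/(0.33 × 298 × 27.73) = 0.000171 kg/m³.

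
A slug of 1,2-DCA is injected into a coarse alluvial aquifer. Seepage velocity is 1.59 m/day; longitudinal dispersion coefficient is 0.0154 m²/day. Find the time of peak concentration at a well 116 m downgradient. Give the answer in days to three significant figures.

72.9 days

For the 1D instantaneous-source solution, setting ∂C/∂t = 0 at fixed x gives v²t² + 2Dt − x² = 0, so t = (√(D² + v²x²) − D)/v².
√(D² + v²x²) = √(0.0154² + 1.59² × 116²) = 184.4; v² = 2.5281.
t = (184.4 − 0.0154)/2.5281 = 72.9 days (vs. the pure-advection estimate x/v = 73.0 d).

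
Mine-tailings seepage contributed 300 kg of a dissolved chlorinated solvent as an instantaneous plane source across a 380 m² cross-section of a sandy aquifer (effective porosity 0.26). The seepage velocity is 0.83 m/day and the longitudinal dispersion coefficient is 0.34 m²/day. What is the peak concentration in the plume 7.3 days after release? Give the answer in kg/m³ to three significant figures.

0.544 kg/m³

The peak of an instantaneous 1D plume sits at x = vt; there the Gaussian factor is 1 and C_max = M/(n_e·A·√(4πDt)), where n_e·A is the pore area the mass is dissolved in.
√(4πDt) = √(4π × 0.34 × 7.3) = 5.585 m, so C_max = 300/(0.26 × 380 × 5.585) = 0.544 kg/m³.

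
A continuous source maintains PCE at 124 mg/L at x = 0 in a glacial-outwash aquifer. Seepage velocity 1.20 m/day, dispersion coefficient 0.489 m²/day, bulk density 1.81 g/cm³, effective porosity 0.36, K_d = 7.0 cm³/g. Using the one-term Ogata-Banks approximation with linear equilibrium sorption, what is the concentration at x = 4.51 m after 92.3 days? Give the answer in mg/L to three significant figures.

22.2 mg/L

Retardation factor R = 1 + ρ_b·K_d/n = 1 + 1.81 × 7.0/0.36 = 36.19.
Sorption retards both mechanisms: v_R = v/R = 0.03316 m/day, D_R = D/R = 0.01351 m²/day.
v_R·t = 0.03316 × 92.3 = 3.060668 m; 2√(D_R t) = 2.233 m; argument = (4.51 − 3.060668)/2.233 = 0.6491.
C = C₀ × ½·erfc(0.6491) = 124 × 0.1793 = 22.2 mg/L.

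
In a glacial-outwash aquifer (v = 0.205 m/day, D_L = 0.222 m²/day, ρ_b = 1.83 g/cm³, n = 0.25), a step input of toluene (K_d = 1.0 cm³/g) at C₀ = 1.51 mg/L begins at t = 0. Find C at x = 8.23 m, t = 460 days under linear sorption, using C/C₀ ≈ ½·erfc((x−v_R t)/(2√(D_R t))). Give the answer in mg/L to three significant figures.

Retardation factor R = 1 + ρ_b·K_d/n = 1 + 1.83 × 1.0/0.25 = 8.320.
Sorption retards both mechanisms: v_R = v/R = 0.02464 m/day, D_R = D/R = 0.02668 m²/day.
v_R·t = 0.02464 × 460 = 11.3344 m; 2√(D_R t) = 7.007 m; argument = (8.23 − 11.3344)/7.007 = -0.4430.
C = C₀ × ½·erfc(-0.4430) = 1.51 × 0.7345 = 1.11 mg/L.

1.11 mg/L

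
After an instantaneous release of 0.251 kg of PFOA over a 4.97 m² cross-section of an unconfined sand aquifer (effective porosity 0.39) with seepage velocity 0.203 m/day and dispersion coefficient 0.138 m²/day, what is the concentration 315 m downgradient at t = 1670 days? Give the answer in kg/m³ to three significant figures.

For an instantaneous plane source, C(x,t) = M/(n_e·A·√(4πDt)) · exp(−(x−vt)²/(4Dt)), with n_e·A the pore (flow) area.
Plume center vt = 0.203 × 1670 = 339.01 m, so the well at 315 m is 24.01 m upgradient of the peak.
√(4πDt) = 53.81 m, giving peak height M/(n_e·A·√(4πDt)) = 0.251/(0.39 × 4.97 × 53.81) = 0.002407 kg/m³.
(x−vt)²/(4Dt) = (-24.01)²/(4 × 0.138 × 1670) = 0.6254; exp(−0.6254) = 0.5350.
C = 0.002407 × 0.5350 = 0.00129 kg/m³.

0.00129 kg/m³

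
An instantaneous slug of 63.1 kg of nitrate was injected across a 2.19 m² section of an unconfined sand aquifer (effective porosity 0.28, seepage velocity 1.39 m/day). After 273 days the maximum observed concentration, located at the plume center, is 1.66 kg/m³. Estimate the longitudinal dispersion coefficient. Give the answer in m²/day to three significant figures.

1.12 m²/day

At the plume center C_max = M/(n_e·A·√(4πDt)), so D = M²/(4πt·(n_e·A·C_max)²).
n_e·A·C_max = 0.28 × 2.19 × 1.66 = 1.018 kg/m.
D = 63.1²/(4π × 273 × 1.018²) = 1.12 m²/day.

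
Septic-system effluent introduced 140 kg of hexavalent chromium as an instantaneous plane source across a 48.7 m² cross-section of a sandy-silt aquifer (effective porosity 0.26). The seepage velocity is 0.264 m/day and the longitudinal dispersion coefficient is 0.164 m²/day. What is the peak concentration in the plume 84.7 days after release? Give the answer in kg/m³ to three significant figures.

0.837 kg/m³

The peak of an instantaneous 1D plume sits at x = vt; there the Gaussian factor is 1 and C_max = M/(n_e·A·√(4πDt)), where n_e·A is the pore area the mass is dissolved in.
√(4πDt) = √(4π × 0.164 × 84.7) = 13.21 m, so C_max = 140/(0.26 × 48.7 × 13.21) = 0.837 kg/m³.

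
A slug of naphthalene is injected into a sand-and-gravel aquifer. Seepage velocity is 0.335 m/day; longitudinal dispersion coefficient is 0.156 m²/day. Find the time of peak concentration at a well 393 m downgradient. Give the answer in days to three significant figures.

1170 days

For the 1D instantaneous-source solution, setting ∂C/∂t = 0 at fixed x gives v²t² + 2Dt − x² = 0, so t = (√(D² + v²x²) − D)/v².
√(D² + v²x²) = √(0.156² + 0.335² × 393²) = 131.7; v² = 0.112225.
t = (131.7 − 0.156)/0.112225 = 1170 days (vs. the pure-advection estimate x/v = 1170 d).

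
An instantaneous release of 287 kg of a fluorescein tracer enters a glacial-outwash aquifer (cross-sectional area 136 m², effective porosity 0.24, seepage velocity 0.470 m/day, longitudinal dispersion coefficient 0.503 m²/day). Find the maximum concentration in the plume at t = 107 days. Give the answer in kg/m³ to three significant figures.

The peak of an instantaneous 1D plume sits at x = vt; there the Gaussian factor is 1 and C_max = M/(n_e·A·√(4πDt)), where n_e·A is the pore area the mass is dissolved in.
√(4πDt) = √(4π × 0.503 × 107) = 26.01 m, so C_max = 287/(0.24 × 136 × 26.01) = 0.338 kg/m³.

0.338 kg/m³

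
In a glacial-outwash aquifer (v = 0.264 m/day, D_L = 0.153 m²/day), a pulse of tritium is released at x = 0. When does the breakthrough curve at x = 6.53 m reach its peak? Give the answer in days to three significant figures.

22.6 days

For the 1D instantaneous-source solution, setting ∂C/∂t = 0 at fixed x gives v²t² + 2Dt − x² = 0, so t = (√(D² + v²x²) − D)/v².
√(D² + v²x²) = √(0.153² + 0.264² × 6.53²) = 1.731; v² = 0.069696.
t = (1.731 − 0.153)/0.069696 = 22.6 days (vs. the pure-advection estimate x/v = 24.7 d).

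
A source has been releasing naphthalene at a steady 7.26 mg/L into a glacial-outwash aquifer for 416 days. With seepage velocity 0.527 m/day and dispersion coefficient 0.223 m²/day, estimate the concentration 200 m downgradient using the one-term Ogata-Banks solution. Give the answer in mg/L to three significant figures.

For a continuous step input, C/C₀ ≈ ½·erfc((x−vt)/(2√(Dt))).
vt = 0.527 × 416 = 219.232 m and 2√(Dt) = 2√(0.223 × 416) = 19.26 m.
Argument (x−vt)/(2√(Dt)) = (200 − 219.232)/19.26 = -0.9985; ½·erfc(-0.9985) = 0.9210.
C = 7.26 × 0.9210 = 6.69 mg/L.

6.69 mg/L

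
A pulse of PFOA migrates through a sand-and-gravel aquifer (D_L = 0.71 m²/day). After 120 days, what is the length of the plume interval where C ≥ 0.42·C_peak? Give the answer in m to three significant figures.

The plume is Gaussian with σ = √(2Dt) = √(2 × 0.71 × 120) = 13.05 m.
C/C_peak = exp(−Δx²/(2σ²)) = 0.42 ⇒ Δx = σ·√(−2 ln 0.42) = 13.05 × 1.317 = 17.19 m.
Width = 2Δx = 34.4 m.

34.4 m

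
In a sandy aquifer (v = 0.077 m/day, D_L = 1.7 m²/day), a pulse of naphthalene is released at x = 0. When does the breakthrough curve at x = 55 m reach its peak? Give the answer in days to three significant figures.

483 days

For the 1D instantaneous-source solution, setting ∂C/∂t = 0 at fixed x gives v²t² + 2Dt − x² = 0, so t = (√(D² + v²x²) − D)/v².
√(D² + v²x²) = √(1.7² + 0.077² × 55²) = 4.563; v² = 0.005929.
t = (4.563 − 1.7)/0.005929 = 483 days (vs. the pure-advection estimate x/v = 714 d).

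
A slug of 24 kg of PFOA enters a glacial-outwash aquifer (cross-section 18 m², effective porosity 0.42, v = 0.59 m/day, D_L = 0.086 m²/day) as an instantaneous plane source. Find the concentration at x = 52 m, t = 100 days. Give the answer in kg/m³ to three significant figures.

For an instantaneous plane source, C(x,t) = M/(n_e·A·√(4πDt)) · exp(−(x−vt)²/(4Dt)), with n_e·A the pore (flow) area.
Plume center vt = 0.59 × 100 = 59 m, so the well at 52 m is 7 m upgradient of the peak.
√(4πDt) = 10.40 m, giving peak height M/(n_e·A·√(4πDt)) = 24/(0.42 × 18 × 10.40) = 0.3053 kg/m³.
(x−vt)²/(4Dt) = (-7)²/(4 × 0.086 × 100) = 1.424; exp(−1.424) = 0.2407.
C = 0.3053 × 0.2407 = 0.0735 kg/m³.

0.0735 kg/m³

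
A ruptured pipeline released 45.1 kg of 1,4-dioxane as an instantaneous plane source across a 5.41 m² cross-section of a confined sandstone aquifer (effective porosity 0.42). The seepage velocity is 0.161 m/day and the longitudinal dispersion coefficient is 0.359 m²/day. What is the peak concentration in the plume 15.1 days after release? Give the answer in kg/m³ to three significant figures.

2.40 kg/m³

The peak of an instantaneous 1D plume sits at x = vt; there the Gaussian factor is 1 and C_max = M/(n_e·A·√(4πDt)), where n_e·A is the pore area the mass is dissolved in.
√(4πDt) = √(4π × 0.359 × 15.1) = 8.254 m, so C_max = 45.1/(0.42 × 5.41 × 8.254) = 2.40 kg/m³.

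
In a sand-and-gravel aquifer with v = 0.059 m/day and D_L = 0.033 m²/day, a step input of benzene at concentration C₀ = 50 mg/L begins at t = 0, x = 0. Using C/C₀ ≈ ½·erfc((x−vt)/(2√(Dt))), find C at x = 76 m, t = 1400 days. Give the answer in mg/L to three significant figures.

For a continuous step input, C/C₀ ≈ ½·erfc((x−vt)/(2√(Dt))).
vt = 0.059 × 1400 = 82.6 m and 2√(Dt) = 2√(0.033 × 1400) = 13.59 m.
Argument (x−vt)/(2√(Dt)) = (76 − 82.6)/13.59 = -0.4857; ½·erfc(-0.4857) = 0.7539.
C = 50 × 0.7539 = 37.7 mg/L.

37.7 mg/L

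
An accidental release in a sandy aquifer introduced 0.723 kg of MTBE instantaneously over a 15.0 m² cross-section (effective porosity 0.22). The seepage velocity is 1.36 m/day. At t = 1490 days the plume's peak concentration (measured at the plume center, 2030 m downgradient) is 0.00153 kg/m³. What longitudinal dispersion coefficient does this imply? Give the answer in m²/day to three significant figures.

At the plume center C_max = M/(n_e·A·√(4πDt)), so D = M²/(4πt·(n_e·A·C_max)²).
n_e·A·C_max = 0.22 × 15.0 × 0.00153 = 0.005049 kg/m.
D = 0.723²/(4π × 1490 × 0.005049²) = 1.10 m²/day.

1.10 m²/day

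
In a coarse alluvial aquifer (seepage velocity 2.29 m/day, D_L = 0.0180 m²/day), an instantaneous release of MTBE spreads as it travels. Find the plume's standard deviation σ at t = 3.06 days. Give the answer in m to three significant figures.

0.332 m

Dispersive spreading gives a Gaussian with σ² = 2Dt; advection only shifts the center.
σ = √(2 × 0.0180 × 3.06) = 0.332 m.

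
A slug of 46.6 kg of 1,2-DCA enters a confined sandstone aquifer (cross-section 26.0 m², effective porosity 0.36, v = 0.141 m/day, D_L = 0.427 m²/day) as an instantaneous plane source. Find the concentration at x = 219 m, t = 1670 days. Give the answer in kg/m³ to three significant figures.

0.0478 kg/m³

For an instantaneous plane source, C(x,t) = M/(n_e·A·√(4πDt)) · exp(−(x−vt)²/(4Dt)), with n_e·A the pore (flow) area.
Plume center vt = 0.141 × 1670 = 235.47 m, so the well at 219 m is 16.47 m upgradient of the peak.
√(4πDt) = 94.66 m, giving peak height M/(n_e·A·√(4πDt)) = 46.6/(0.36 × 26.0 × 94.66) = 0.05259 kg/m³.
(x−vt)²/(4Dt) = (-16.47)²/(4 × 0.427 × 1670) = 0.09510; exp(−0.09510) = 0.9093.
C = 0.05259 × 0.9093 = 0.0478 kg/m³.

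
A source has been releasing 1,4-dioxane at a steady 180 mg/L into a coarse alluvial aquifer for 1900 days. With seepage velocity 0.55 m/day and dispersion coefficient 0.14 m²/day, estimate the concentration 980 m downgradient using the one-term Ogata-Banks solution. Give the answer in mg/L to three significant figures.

For a continuous step input, C/C₀ ≈ ½·erfc((x−vt)/(2√(Dt))).
vt = 0.55 × 1900 = 1045 m and 2√(Dt) = 2√(0.14 × 1900) = 32.62 m.
Argument (x−vt)/(2√(Dt)) = (980 − 1045)/32.62 = -1.993; ½·erfc(-1.993) = 0.9976.
C = 180 × 0.9976 = 180 mg/L.

180 mg/L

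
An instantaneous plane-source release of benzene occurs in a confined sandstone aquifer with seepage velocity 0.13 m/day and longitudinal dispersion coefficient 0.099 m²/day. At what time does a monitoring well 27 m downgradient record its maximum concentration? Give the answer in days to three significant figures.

202 days

For the 1D instantaneous-source solution, setting ∂C/∂t = 0 at fixed x gives v²t² + 2Dt − x² = 0, so t = (√(D² + v²x²) − D)/v².
√(D² + v²x²) = √(0.099² + 0.13² × 27²) = 3.511; v² = 0.0169.
t = (3.511 − 0.099)/0.0169 = 202 days (vs. the pure-advection estimate x/v = 208 d).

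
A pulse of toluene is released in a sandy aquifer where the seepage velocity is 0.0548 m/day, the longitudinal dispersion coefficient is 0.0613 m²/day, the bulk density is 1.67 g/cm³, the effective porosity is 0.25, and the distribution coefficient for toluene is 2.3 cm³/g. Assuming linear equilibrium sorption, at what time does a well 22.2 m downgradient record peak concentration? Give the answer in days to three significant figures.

6300 days

Retardation factor R = 1 + ρ_b·K_d/n = 1 + 1.67 × 2.3/0.25 = 16.36.
Sorption retards both mechanisms: v_R = v/R = 0.003350 m/day, D_R = D/R = 0.003747 m²/day.
Peak time from v_R²t² + 2D_R t − x² = 0: t = (√(D_R² + v_R²x²) − D_R)/v_R².
√(D_R² + v_R²x²) = √(0.003747² + 0.003350² × 22.2²) = 0.07446; v_R² = 1.122e-05.
t = (0.07446 − 0.003747)/1.122e-05 = 6300 days.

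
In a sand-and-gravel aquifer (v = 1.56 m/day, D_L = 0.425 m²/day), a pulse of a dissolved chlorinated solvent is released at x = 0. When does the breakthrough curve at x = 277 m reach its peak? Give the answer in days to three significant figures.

For the 1D instantaneous-source solution, setting ∂C/∂t = 0 at fixed x gives v²t² + 2Dt − x² = 0, so t = (√(D² + v²x²) − D)/v².
√(D² + v²x²) = √(0.425² + 1.56² × 277²) = 432.1; v² = 2.4336.
t = (432.1 − 0.425)/2.4336 = 177 days (vs. the pure-advection estimate x/v = 178 d).

177 days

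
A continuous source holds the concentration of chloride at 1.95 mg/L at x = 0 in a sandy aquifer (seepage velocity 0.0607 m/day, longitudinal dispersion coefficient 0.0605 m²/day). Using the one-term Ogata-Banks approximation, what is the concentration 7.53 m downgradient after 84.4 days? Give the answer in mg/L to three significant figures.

For a continuous step input, C/C₀ ≈ ½·erfc((x−vt)/(2√(Dt))).
vt = 0.0607 × 84.4 = 5.12308 m and 2√(Dt) = 2√(0.0605 × 84.4) = 4.519 m.
Argument (x−vt)/(2√(Dt)) = (7.53 − 5.12308)/4.519 = 0.5326; ½·erfc(0.5326) = 0.2257.
C = 1.95 × 0.2257 = 0.440 mg/L.

0.440 mg/L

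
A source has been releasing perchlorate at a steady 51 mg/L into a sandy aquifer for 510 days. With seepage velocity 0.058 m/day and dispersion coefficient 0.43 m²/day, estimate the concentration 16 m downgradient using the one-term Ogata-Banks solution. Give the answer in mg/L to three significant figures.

For a continuous step input, C/C₀ ≈ ½·erfc((x−vt)/(2√(Dt))).
vt = 0.058 × 510 = 29.58 m and 2√(Dt) = 2√(0.43 × 510) = 29.62 m.
Argument (x−vt)/(2√(Dt)) = (16 − 29.58)/29.62 = -0.4585; ½·erfc(-0.4585) = 0.7416.
C = 51 × 0.7416 = 37.8 mg/L.

37.8 mg/L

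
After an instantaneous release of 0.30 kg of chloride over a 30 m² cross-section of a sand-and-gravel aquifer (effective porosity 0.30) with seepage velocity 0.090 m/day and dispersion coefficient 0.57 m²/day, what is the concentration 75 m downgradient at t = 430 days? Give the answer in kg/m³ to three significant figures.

0.000157 kg/m³

For an instantaneous plane source, C(x,t) = M/(n_e·A·√(4πDt)) · exp(−(x−vt)²/(4Dt)), with n_e·A the pore (flow) area.
Plume center vt = 0.090 × 430 = 38.7 m, so the well at 75 m is 36.3 m downgradient of the peak.
√(4πDt) = 55.50 m, giving peak height M/(n_e·A·√(4πDt)) = 0.30/(0.30 × 30 × 55.50) = 0.0006006 kg/m³.
(x−vt)²/(4Dt) = (36.3)²/(4 × 0.57 × 430) = 1.344; exp(−1.344) = 0.2608.
C = 0.0006006 × 0.2608 = 0.000157 kg/m³.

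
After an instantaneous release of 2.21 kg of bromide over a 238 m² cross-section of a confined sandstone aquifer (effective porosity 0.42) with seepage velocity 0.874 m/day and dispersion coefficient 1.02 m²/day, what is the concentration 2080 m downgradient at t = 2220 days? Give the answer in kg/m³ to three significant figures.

1.52e-05 kg/m³

For an instantaneous plane source, C(x,t) = M/(n_e·A·√(4πDt)) · exp(−(x−vt)²/(4Dt)), with n_e·A the pore (flow) area.
Plume center vt = 0.874 × 2220 = 1940.28 m, so the well at 2080 m is 139.72 m downgradient of the peak.
√(4πDt) = 168.7 m, giving peak height M/(n_e·A·√(4πDt)) = 2.21/(0.42 × 238 × 168.7) = 0.0001311 kg/m³.
(x−vt)²/(4Dt) = (139.72)²/(4 × 1.02 × 2220) = 2.155; exp(−2.155) = 0.1159.
C = 0.0001311 × 0.1159 = 1.52e-05 kg/m³.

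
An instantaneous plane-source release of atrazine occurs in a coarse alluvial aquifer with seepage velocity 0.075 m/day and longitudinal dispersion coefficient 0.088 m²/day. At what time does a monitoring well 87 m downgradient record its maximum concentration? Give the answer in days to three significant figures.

For the 1D instantaneous-source solution, setting ∂C/∂t = 0 at fixed x gives v²t² + 2Dt − x² = 0, so t = (√(D² + v²x²) − D)/v².
√(D² + v²x²) = √(0.088² + 0.075² × 87²) = 6.526; v² = 0.005625.
t = (6.526 − 0.088)/0.005625 = 1140 days (vs. the pure-advection estimate x/v = 1160 d).

1140 days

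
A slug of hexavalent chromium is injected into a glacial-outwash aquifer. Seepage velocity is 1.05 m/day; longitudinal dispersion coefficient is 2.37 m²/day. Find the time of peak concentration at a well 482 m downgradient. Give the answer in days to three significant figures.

457 days

For the 1D instantaneous-source solution, setting ∂C/∂t = 0 at fixed x gives v²t² + 2Dt − x² = 0, so t = (√(D² + v²x²) − D)/v².
√(D² + v²x²) = √(2.37² + 1.05² × 482²) = 506.1; v² = 1.1025.
t = (506.1 − 2.37)/1.1025 = 457 days (vs. the pure-advection estimate x/v = 459 d).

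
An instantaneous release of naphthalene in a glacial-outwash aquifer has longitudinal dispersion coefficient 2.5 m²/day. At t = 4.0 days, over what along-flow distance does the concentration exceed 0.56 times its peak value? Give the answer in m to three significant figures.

The plume is Gaussian with σ = √(2Dt) = √(2 × 2.5 × 4.0) = 4.472 m.
C/C_peak = exp(−Δx²/(2σ²)) = 0.56 ⇒ Δx = σ·√(−2 ln 0.56) = 4.472 × 1.077 = 4.816 m.
Width = 2Δx = 9.63 m.

9.63 m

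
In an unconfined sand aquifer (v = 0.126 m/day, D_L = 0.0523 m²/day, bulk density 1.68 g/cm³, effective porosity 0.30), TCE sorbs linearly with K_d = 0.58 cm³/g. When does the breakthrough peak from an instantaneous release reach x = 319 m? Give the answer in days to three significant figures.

10700 days

Retardation factor R = 1 + ρ_b·K_d/n = 1 + 1.68 × 0.58/0.30 = 4.248.
Sorption retards both mechanisms: v_R = v/R = 0.02966 m/day, D_R = D/R = 0.01231 m²/day.
Peak time from v_R²t² + 2D_R t − x² = 0: t = (√(D_R² + v_R²x²) − D_R)/v_R².
√(D_R² + v_R²x²) = √(0.01231² + 0.02966² × 319²) = 9.462; v_R² = 0.0008797.
t = (9.462 − 0.01231)/0.0008797 = 10700 days.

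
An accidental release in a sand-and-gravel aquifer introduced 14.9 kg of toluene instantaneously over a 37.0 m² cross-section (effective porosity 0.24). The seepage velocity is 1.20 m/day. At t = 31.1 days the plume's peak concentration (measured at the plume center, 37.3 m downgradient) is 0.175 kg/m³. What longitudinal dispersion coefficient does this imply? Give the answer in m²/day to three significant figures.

At the plume center C_max = M/(n_e·A·√(4πDt)), so D = M²/(4πt·(n_e·A·C_max)²).
n_e·A·C_max = 0.24 × 37.0 × 0.175 = 1.554 kg/m.
D = 14.9²/(4π × 31.1 × 1.554²) = 0.235 m²/day.

0.235 m²/day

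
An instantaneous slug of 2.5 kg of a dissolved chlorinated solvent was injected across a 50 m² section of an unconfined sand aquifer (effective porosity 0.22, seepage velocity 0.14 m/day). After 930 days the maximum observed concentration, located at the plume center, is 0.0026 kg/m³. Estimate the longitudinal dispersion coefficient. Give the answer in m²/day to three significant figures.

At the plume center C_max = M/(n_e·A·√(4πDt)), so D = M²/(4πt·(n_e·A·C_max)²).
n_e·A·C_max = 0.22 × 50 × 0.0026 = 0.02860 kg/m.
D = 2.5²/(4π × 930 × 0.02860²) = 0.654 m²/day.

0.654 m²/day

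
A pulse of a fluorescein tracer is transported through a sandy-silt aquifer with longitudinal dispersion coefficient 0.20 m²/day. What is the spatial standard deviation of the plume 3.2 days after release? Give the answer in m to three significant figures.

Dispersive spreading gives a Gaussian with σ² = 2Dt; advection only shifts the center.
σ = √(2 × 0.20 × 3.2) = 1.13 m.

1.13 m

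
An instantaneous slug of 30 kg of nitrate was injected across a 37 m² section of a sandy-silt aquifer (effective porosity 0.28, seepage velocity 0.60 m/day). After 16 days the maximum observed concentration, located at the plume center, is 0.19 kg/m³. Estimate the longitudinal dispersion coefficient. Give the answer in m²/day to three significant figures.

At the plume center C_max = M/(n_e·A·√(4πDt)), so D = M²/(4πt·(n_e·A·C_max)²).
n_e·A·C_max = 0.28 × 37 × 0.19 = 1.968 kg/m.
D = 30²/(4π × 16 × 1.968²) = 1.16 m²/day.

1.16 m²/day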